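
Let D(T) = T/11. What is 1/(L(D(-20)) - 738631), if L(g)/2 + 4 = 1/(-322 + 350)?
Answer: -14/10340945 ≈ -1.3538e-6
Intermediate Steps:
D(T) = T/11 (D(T) = T*(1/11) = T/11)
L(g) = -111/14 (L(g) = -8 + 2/(-322 + 350) = -8 + 2/28 = -8 + 2*(1/28) = -8 + 1/14 = -111/14)
1/(L(D(-20)) - 738631) = 1/(-111/14 - 738631) = 1/(-10340945/14) = -14/10340945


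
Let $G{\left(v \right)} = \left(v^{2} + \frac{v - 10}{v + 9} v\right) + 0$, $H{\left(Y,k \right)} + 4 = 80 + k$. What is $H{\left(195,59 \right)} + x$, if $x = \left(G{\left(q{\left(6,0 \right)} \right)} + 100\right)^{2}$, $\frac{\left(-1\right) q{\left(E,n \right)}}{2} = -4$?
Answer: $\frac{7722999}{289} \approx 26723.0$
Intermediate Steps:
$q{\left(E,n \right)} = 8$ ($q{\left(E,n \right)} = \left(-2\right) \left(-4\right) = 8$)
$H{\left(Y,k \right)} = 76 + k$ ($H{\left(Y,k \right)} = -4 + \left(80 + k\right) = 76 + k$)
$G{\left(v \right)} = v^{2} + \frac{v \left(-10 + v\right)}{9 + v}$ ($G{\left(v \right)} = \left(v^{2} + \frac{-10 + v}{9 + v} v\right) + 0 = \left(v^{2} + \frac{v \left(-10 + v\right)}{9 + v}\right) + 0 = v^{2} + \frac{v \left(-10 + v\right)}{9 + v}$)
$x = \frac{7683984}{289}$ ($x = \left(\frac{8 \left(-10 + 8^{2} + 10 \cdot 8\right)}{9 + 8} + 100\right)^{2} = \left(\frac{8 \left(-10 + 64 + 80\right)}{17} + 100\right)^{2} = \left(8 \cdot \frac{1}{17} \cdot 134 + 100\right)^{2} = \left(\frac{1072}{17} + 100\right)^{2} = \left(\frac{2772}{17}\right)^{2} = \frac{7683984}{289} \approx 26588.0$)
$H{\left(195,59 \right)} + x = \left(76 + 59\right) + \frac{7683984}{289} = 135 + \frac{7683984}{289} = \frac{7722999}{289}$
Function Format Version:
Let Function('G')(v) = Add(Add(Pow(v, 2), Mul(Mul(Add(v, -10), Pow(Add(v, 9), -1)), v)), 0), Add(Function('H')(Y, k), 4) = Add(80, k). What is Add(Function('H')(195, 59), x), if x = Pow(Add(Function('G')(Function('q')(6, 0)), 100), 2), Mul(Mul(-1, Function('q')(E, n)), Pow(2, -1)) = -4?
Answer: Rational(7722999, 289) ≈ 26723.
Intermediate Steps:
Function('q')(E, n) = 8 (Function('q')(E, n) = Mul(-2, -4) = 8)
Function('H')(Y, k) = Add(76, k) (Function('H')(Y, k) = Add(-4, Add(80, k)) = Add(76, k))
Function('G')(v) = Add(Pow(v, 2), Mul(v, Pow(Add(9, v), -1), Add(-10, v))) (Function('G')(v) = Add(Add(Pow(v, 2), Mul(Mul(Add(-10, v), Pow(Add(9, v), -1)), v)), 0) = Add(Add(Pow(v, 2), Mul(Mul(Pow(Add(9, v), -1), Add(-10, v)), v)), 0) = Add(Add(Pow(v, 2), Mul(v, Pow(Add(9, v), -1), Add(-10, v))), 0) = Add(Pow(v, 2), Mul(v, Pow(Add(9, v), -1), Add(-10, v))))
x = Rational(7683984, 289) (x = Pow(Add(Mul(8, Pow(Add(9, 8), -1), Add(-10, Pow(8, 2), Mul(10, 8))), 100), 2) = Pow(Add(Mul(8, Pow(17, -1), Add(-10, 64, 80)), 100), 2) = Pow(Add(Mul(8, Rational(1, 17), 134), 100), 2) = Pow(Add(Rational(1072, 17), 100), 2) = Pow(Rational(2772, 17), 2) = Rational(7683984, 289) ≈ 26588.)
Add(Function('H')(195, 59), x) = Add(Add(76, 59), Rational(7683984, 289)) = Add(135, Rational(7683984, 289)) = Rational(7722999, 289)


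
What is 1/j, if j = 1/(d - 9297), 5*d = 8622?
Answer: -37863/5 ≈ -7572.6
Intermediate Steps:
d = 8622/5 (d = (⅕)*8622 = 8622/5 ≈ 1724.4)
j = -5/37863 (j = 1/(8622/5 - 9297) = 1/(-37863/5) = -5/37863 ≈ -0.00013206)
1/j = 1/(-5/37863) = -37863/5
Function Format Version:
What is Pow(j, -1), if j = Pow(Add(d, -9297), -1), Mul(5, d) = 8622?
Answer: Rational(-37863, 5) ≈ -7572.6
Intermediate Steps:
d = Rational(8622, 5) (d = Mul(Rational(1, 5), 8622) = Rational(8622, 5) ≈ 1724.4)
j = Rational(-5, 37863) (j = Pow(Add(Rational(8622, 5), -9297), -1) = Pow(Rational(-37863, 5), -1) = Rational(-5, 37863) ≈ -0.00013206)
Pow(j, -1) = Pow(Rational(-5, 37863), -1) = Rational(-37863, 5)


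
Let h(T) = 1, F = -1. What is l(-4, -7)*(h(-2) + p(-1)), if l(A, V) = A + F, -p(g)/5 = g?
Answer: -30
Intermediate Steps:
p(g) = -5*g
l(A, V) = -1 + A (l(A, V) = A - 1 = -1 + A)
l(-4, -7)*(h(-2) + p(-1)) = (-1 - 4)*(1 - 5*(-1)) = -5*(1 + 5) = -5*6 = -30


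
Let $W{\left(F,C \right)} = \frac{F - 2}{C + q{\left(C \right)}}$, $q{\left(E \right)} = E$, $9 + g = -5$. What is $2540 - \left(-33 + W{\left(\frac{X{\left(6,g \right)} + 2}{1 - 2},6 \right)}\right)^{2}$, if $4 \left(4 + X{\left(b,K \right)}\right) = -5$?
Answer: $\frac{3358919}{2304} \approx 1457.9$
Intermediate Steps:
$g = -14$ ($g = -9 - 5 = -14$)
$X{\left(b,K \right)} = - \frac{21}{4}$ ($X{\left(b,K \right)} = -4 + \frac{1}{4} \left(-5\right) = -4 - \frac{5}{4} = - \frac{21}{4}$)
$W{\left(F,C \right)} = \frac{-2 + F}{2 C}$ ($W{\left(F,C \right)} = \frac{F - 2}{C + C} = \frac{-2 + F}{2 C}$)
$2540 - \left(-33 + W{\left(\frac{X{\left(6,g \right)} + 2}{1 - 2},6 \right)}\right)^{2} = 2540 - \left(-33 + \frac{-2 + \frac{- \frac{21}{4} + 2}{1 - 2}}{2 \cdot 6}\right)^{2} = 2540 - \left(-33 + \frac{1}{2} \cdot \frac{1}{6} \left(-2 - \frac{13}{4 \left(-1\right)}\right)\right)^{2} = 2540 - \left(-33 + \frac{1}{2} \cdot \frac{1}{6} \left(-2 - - \frac{13}{4}\right)\right)^{2} = 2540 - \left(-33 + \frac{1}{2} \cdot \frac{1}{6} \left(-2 + \frac{13}{4}\right)\right)^{2} = 2540 - \left(-33 + \frac{1}{2} \cdot \frac{1}{6} \cdot \frac{5}{4}\right)^{2} = 2540 - \left(-33 + \frac{5}{48}\right)^{2} = 2540 - \left(- \frac{1579}{48}\right)^{2} = 2540 - \frac{2493241}{2304} = \frac{3358919}{2304}$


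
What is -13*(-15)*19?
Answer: 3705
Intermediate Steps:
-13*(-15)*19 = 195*19 = 3705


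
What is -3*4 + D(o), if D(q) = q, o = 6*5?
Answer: 18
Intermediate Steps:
o = 30
-3*4 + D(o) = -3*4 + 30 = -12 + 30 = 18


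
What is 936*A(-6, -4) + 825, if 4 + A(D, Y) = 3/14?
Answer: -19029/7 ≈ -2718.4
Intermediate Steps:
A(D, Y) = -53/14 (A(D, Y) = -4 + 3/14 = -53/14)
936*A(-6, -4) + 825 = 936*(-53/14) + 825 = -24804/7 + 825 = -19029/7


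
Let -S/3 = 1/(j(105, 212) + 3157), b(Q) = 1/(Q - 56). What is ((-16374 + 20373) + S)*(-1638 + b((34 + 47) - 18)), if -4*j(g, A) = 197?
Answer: -81420428715/12431 ≈ -6.5498e+6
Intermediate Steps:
j(g, A) = -197/4 (j(g, A) = -¼*197 = -197/4)
b(Q) = 1/(-56 + Q)
S = -12/12431 (S = -3/(-197/4 + 3157) = -3/12431/4 = -3*4/12431 = -12/12431 ≈ -0.00096533)
((-16374 + 20373) + S)*(-1638 + b((34 + 47) - 18)) = ((-16374 + 20373) - 12/12431)*(-1638 + 1/(-56 + ((34 + 47) - 18))) = (3999 - 12/12431)*(-1638 + 1/(-56 + (81 - 18))) = 49711557*(-1638 + 1/(-56 + 63))/12431 = 49711557*(-1638 + 1/7)/12431 = 49711557*(-1638 + ⅐)/12431 = (49711557/12431)*(-11465/7) = -81420428715/12431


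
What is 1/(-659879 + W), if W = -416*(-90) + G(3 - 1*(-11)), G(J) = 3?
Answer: -1/622436 ≈ -1.6066e-6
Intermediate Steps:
W = 37443 (W = -416*(-90) + 3 = 37440 + 3 = 37443)
1/(-659879 + W) = 1/(-659879 + 37443) = 1/(-622436) = -1/622436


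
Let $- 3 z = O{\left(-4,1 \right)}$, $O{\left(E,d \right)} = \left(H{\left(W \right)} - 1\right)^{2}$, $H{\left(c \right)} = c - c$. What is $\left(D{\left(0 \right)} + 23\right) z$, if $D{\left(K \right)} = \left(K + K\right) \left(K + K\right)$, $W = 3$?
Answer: $- \frac{23}{3} \approx -7.6667$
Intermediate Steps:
$H{\left(c \right)} = 0$
$O{\left(E,d \right)} = 1$ ($O{\left(E,d \right)} = \left(0 - 1\right)^{2} = \left(-1\right)^{2} = 1$)
$D{\left(K \right)} = 4 K^{2}$ ($D{\left(K \right)} = 2 K 2 K = 4 K^{2}$)
$z = - \frac{1}{3}$ ($z = \left(- \frac{1}{3}\right) 1 = - \frac{1}{3} \approx -0.33333$)
$\left(D{\left(0 \right)} + 23\right) z = \left(4 \cdot 0^{2} + 23\right) \left(- \frac{1}{3}\right) = \left(4 \cdot 0 + 23\right) \left(- \frac{1}{3}\right) = \left(0 + 23\right) \left(- \frac{1}{3}\right) = 23 \left(- \frac{1}{3}\right) = - \frac{23}{3}$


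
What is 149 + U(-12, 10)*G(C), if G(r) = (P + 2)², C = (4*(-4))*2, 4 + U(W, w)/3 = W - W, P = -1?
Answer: 137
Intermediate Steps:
U(W, w) = -12 (U(W, w) = -12 + 3*(W - W) = -12 + 3*0 = -12 + 0 = -12)
C = -32 (C = -16*2 = -32)
G(r) = 1 (G(r) = (-1 + 2)² = 1² = 1)
149 + U(-12, 10)*G(C) = 149 - 12*1 = 149 - 12 = 137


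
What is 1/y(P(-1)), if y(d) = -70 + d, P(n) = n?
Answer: -1/71 ≈ -0.014085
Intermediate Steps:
1/y(P(-1)) = 1/(-70 - 1) = 1/(-71) = -1/71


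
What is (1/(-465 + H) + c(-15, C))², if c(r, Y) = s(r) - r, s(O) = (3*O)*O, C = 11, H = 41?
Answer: 85590768481/179776 ≈ 4.7610e+5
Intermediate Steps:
s(O) = 3*O²
c(r, Y) = -r + 3*r² (c(r, Y) = 3*r² - r = -r + 3*r²)
(1/(-465 + H) + c(-15, C))² = (1/(-465 + 41) - 15*(-1 + 3*(-15)))² = (1/(-424) - 15*(-1 - 45))² = (-1/424 - 15*(-46))² = (-1/424 + 690)² = (292559/424)² = 85590768481/179776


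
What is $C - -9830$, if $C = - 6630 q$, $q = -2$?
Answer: $23090$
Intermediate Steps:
$C = 13260$ ($C = \left(-6630\right) \left(-2\right) = 13260$)
$C - -9830 = 13260 - -9830 = 13260 + 9830 = 23090$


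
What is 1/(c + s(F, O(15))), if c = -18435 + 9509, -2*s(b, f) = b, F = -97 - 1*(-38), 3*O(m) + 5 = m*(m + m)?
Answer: -2/17793 ≈ -0.00011240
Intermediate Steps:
O(m) = -5/3 + 2*m**2/3 (O(m) = -5/3 + (m*(m + m))/3 = -5/3 + (m*(2*m))/3 = -5/3 + (2*m**2)/3 = -5/3 + 2*m**2/3)
F = -59 (F = -97 + 38 = -59)
s(b, f) = -b/2
c = -8926
1/(c + s(F, O(15))) = 1/(-8926 - 1/2*(-59)) = 1/(-8926 + 59/2) = 1/(-17793/2) = -2/17793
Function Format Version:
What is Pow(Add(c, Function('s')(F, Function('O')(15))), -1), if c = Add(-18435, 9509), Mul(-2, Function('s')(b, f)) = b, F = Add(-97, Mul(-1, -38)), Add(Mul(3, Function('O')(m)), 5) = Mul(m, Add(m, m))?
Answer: Rational(-2, 17793) ≈ -0.00011240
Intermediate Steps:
Function('O')(m) = Add(Rational(-5, 3), Mul(Rational(2, 3), Pow(m, 2))) (Function('O')(m) = Add(Rational(-5, 3), Mul(Rational(1, 3), Mul(m, Add(m, m)))) = Add(Rational(-5, 3), Mul(Rational(1, 3), Mul(m, Mul(2, m)))) = Add(Rational(-5, 3), Mul(Rational(1, 3), Mul(2, Pow(m, 2)))) = Add(Rational(-5, 3), Mul(Rational(2, 3), Pow(m, 2))))
F = -59 (F = Add(-97, 38) = -59)
Function('s')(b, f) = Mul(Rational(-1, 2), b)
c = -8926
Pow(Add(c, Function('s')(F, Function('O')(15))), -1) = Pow(Add(-8926, Mul(Rational(-1, 2), -59)), -1) = Pow(Add(-8926, Rational(59, 2)), -1) = Pow(Rational(-17793, 2), -1) = Rational(-2, 17793)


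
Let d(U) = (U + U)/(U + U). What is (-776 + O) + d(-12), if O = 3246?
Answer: 2471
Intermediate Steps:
d(U) = 1 (d(U) = (2*U)/((2*U)) = (2*U)*(1/(2*U)) = 1)
(-776 + O) + d(-12) = (-776 + 3246) + 1 = 2470 + 1 = 2471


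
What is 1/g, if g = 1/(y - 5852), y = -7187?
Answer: -13039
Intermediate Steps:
g = -1/13039 (g = 1/(-7187 - 5852) = 1/(-13039) = -1/13039 ≈ -7.6693e-5)
1/g = 1/(-1/13039) = -13039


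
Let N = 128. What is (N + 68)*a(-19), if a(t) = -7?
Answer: -1372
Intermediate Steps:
(N + 68)*a(-19) = (128 + 68)*(-7) = 196*(-7) = -1372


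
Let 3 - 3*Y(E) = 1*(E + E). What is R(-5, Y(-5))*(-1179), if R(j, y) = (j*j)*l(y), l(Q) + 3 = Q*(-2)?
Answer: 343875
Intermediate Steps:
l(Q) = -3 - 2*Q (l(Q) = -3 + Q*(-2) = -3 - 2*Q)
Y(E) = 1 - 2*E/3 (Y(E) = 1 - (E + E)/3 = 1 - 2*E/3)
R(j, y) = j²*(-3 - 2*y) (R(j, y) = (j*j)*(-3 - 2*y) = j²*(-3 - 2*y))
R(-5, Y(-5))*(-1179) = ((-5)²*(-3 - 2*(1 - ⅔*(-5))))*(-1179) = (25*(-3 - 2*(1 + 10/3)))*(-1179) = (25*(-3 - 2*13/3))*(-1179) = (25*(-3 - 26/3))*(-1179) = (25*(-35/3))*(-1179) = -875/3*(-1179) = 343875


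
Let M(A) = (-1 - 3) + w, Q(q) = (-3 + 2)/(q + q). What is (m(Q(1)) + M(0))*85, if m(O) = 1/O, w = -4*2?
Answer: -1190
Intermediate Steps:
Q(q) = -1/(2*q)
w = -8
M(A) = -12 (M(A) = (-1 - 3) - 8 = -4 - 8 = -12)
(m(Q(1)) + M(0))*85 = (1/(-½/1) - 12)*85 = (1/(-½*1) - 12)*85 = (1/(-½) - 12)*85 = (-2 - 12)*85 = -14*85 = -1190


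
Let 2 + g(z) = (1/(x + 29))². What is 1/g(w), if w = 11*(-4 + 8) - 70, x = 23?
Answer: -2704/5407 ≈ -0.50009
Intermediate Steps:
w = -26 (w = 11*4 - 70 = 44 - 70 = -26)
g(z) = -5407/2704 (g(z) = -2 + (1/(23 + 29))² = -2 + (1/52)² = -2 + 1/2704 = -5407/2704)
1/g(w) = 1/(-5407/2704) = -2704/5407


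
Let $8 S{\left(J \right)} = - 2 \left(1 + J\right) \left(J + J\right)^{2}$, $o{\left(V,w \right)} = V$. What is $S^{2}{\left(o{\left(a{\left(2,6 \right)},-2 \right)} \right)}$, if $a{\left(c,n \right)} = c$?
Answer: $144$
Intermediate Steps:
$S{\left(J \right)} = \frac{J^{2} \left(-2 - 2 J\right)}{2}$ ($S{\left(J \right)} = \frac{- 2 \left(1 + J\right) \left(J + J\right)^{2}}{8} = \frac{\left(-2 - 2 J\right) \left(2 J\right)^{2}}{8} = \frac{\left(-2 - 2 J\right) 4 J^{2}}{8} = \frac{4 J^{2} \left(-2 - 2 J\right)}{8} = \frac{J^{2} \left(-2 - 2 J\right)}{2}$)
$S^{2}{\left(o{\left(a{\left(2,6 \right)},-2 \right)} \right)} = \left(2^{2} \left(-1 - 2\right)\right)^{2} = \left(4 \left(-1 - 2\right)\right)^{2} = \left(4 \left(-3\right)\right)^{2} = \left(-12\right)^{2} = 144$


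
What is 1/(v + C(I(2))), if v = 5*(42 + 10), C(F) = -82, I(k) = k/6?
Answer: 1/178 ≈ 0.0056180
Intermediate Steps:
I(k) = k/6 (I(k) = k*(1/6) = k/6)
v = 260 (v = 5*52 = 260)
1/(v + C(I(2))) = 1/(260 - 82) = 1/178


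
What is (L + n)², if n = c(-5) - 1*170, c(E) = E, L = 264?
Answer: 7921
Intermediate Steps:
n = -175 (n = -5 - 1*170 = -5 - 170 = -175)
(L + n)² = (264 - 175)² = 89² = 7921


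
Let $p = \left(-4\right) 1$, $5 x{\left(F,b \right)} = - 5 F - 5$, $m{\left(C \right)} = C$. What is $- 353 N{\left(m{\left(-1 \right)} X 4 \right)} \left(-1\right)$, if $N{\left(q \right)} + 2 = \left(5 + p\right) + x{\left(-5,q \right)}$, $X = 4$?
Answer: $1059$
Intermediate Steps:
$x{\left(F,b \right)} = -1 - F$ ($x{\left(F,b \right)} = \frac{- 5 F - 5}{5} = \frac{-5 - 5 F}{5} = -1 - F$)
$p = -4$
$N{\left(q \right)} = 3$ ($N{\left(q \right)} = -2 + \left(\left(5 - 4\right) - -4\right) = -2 + \left(1 + \left(-1 + 5\right)\right) = -2 + \left(1 + 4\right) = -2 + 5 = 3$)
$- 353 N{\left(m{\left(-1 \right)} X 4 \right)} \left(-1\right) = - 353 \cdot 3 \left(-1\right) = \left(-353\right) \left(-3\right) = 1059$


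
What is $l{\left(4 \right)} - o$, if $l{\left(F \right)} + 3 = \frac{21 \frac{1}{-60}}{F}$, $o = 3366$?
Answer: $- \frac{269527}{80} \approx -3369.1$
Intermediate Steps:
$l{\left(F \right)} = -3 - \frac{7}{20 F}$ ($l{\left(F \right)} = -3 + \frac{21 \frac{1}{-60}}{F} = -3 + \frac{21 \left(- \frac{1}{60}\right)}{F} = -3 - \frac{7}{20 F}$)
$l{\left(4 \right)} - o = \left(-3 - \frac{7}{20 \cdot 4}\right) - 3366 = \left(-3 - \frac{7}{80}\right) - 3366 = - \frac{247}{80} - 3366 = - \frac{269527}{80}$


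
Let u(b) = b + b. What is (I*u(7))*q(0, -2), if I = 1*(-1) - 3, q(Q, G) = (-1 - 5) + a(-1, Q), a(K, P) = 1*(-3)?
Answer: 504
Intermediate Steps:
a(K, P) = -3
q(Q, G) = -9 (q(Q, G) = (-1 - 5) - 3 = -6 - 3 = -9)
I = -4 (I = -1 - 3 = -4)
u(b) = 2*b
(I*u(7))*q(0, -2) = -8*7*(-9) = -4*14*(-9) = -56*(-9) = 504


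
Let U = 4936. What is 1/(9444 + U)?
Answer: 1/14380 ≈ 6.9541e-5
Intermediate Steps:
1/(9444 + U) = 1/(9444 + 4936) = 1/14380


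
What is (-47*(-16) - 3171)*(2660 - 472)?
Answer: -5292772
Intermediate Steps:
(-47*(-16) - 3171)*(2660 - 472) = (752 - 3171)*2188 = -2419*2188 = -5292772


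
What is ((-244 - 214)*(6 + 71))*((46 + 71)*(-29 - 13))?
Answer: 173297124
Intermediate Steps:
((-244 - 214)*(6 + 71))*((46 + 71)*(-29 - 13)) = (-458*77)*(117*(-42)) = -35266*(-4914) = 173297124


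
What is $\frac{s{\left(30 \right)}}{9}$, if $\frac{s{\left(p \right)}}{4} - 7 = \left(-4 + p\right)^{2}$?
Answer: $\frac{2732}{9} \approx 303.56$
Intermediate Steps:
$s{\left(p \right)} = 28 + 4 \left(-4 + p\right)^{2}$
$\frac{s{\left(30 \right)}}{9} = \frac{28 + 4 \left(-4 + 30\right)^{2}}{9} = \left(28 + 4 \cdot 26^{2}\right) \frac{1}{9} = \left(28 + 4 \cdot 676\right) \frac{1}{9} = \left(28 + 2704\right) \frac{1}{9} = 2732 \cdot \frac{1}{9} = \frac{2732}{9}$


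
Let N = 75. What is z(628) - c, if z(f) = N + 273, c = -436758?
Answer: 437106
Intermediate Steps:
z(f) = 348 (z(f) = 75 + 273 = 348)
z(628) - c = 348 - 1*(-436758) = 348 + 436758 = 437106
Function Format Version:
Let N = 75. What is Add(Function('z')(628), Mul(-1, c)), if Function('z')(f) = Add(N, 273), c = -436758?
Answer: 437106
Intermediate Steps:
Function('z')(f) = 348 (Function('z')(f) = Add(75, 273) = 348)
Add(Function('z')(628), Mul(-1, c)) = Add(348, Mul(-1, -436758)) = Add(348, 436758) = 437106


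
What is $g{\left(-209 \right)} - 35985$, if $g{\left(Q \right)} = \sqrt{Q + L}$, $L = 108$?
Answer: $-35985 + i \sqrt{101} \approx -35985.0 + 10.05 i$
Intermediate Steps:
$g{\left(Q \right)} = \sqrt{108 + Q}$ ($g{\left(Q \right)} = \sqrt{Q + 108} = \sqrt{108 + Q}$)
$g{\left(-209 \right)} - 35985 = \sqrt{108 - 209} - 35985 = \sqrt{-101} - 35985 = i \sqrt{101} - 35985 = -35985 + i \sqrt{101}$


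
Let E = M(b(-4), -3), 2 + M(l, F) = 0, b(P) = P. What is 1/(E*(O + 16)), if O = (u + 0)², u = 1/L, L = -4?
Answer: -8/257 ≈ -0.031128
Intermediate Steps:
M(l, F) = -2 (M(l, F) = -2 + 0 = -2)
E = -2
u = -¼ (u = 1/(-4) = -¼ ≈ -0.25000)
O = 1/16 (O = (-¼ + 0)² = (-¼)² = 1/16 ≈ 0.062500)
1/(E*(O + 16)) = 1/(-2*(1/16 + 16)) = 1/(-2*257/16) = 1/(-257/8) = -8/257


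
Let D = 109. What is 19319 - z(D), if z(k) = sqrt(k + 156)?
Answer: 19319 - sqrt(265) ≈ 19303.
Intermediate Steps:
z(k) = sqrt(156 + k)
19319 - z(D) = 19319 - sqrt(156 + 109) = 19319 - sqrt(265)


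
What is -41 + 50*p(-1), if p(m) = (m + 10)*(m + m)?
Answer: -941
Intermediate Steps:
p(m) = 2*m*(10 + m) (p(m) = (10 + m)*(2*m) = 2*m*(10 + m))
-41 + 50*p(-1) = -41 + 50*(2*(-1)*(10 - 1)) = -41 + 50*(2*(-1)*9) = -41 + 50*(-18) = -41 - 900 = -941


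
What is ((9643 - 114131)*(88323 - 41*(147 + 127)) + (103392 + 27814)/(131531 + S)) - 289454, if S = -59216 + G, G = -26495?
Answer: -184543827472657/22910 ≈ -8.0552e+9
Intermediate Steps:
S = -85711 (S = -59216 - 26495 = -85711)
((9643 - 114131)*(88323 - 41*(147 + 127)) + (103392 + 27814)/(131531 + S)) - 289454 = ((9643 - 114131)*(88323 - 41*(147 + 127)) + (103392 + 27814)/(131531 - 85711)) - 289454 = (-104488*(88323 - 41*274) + 131206/45820) - 289454 = (-104488*(88323 - 11234) + 131206*(1/45820)) - 289454 = (-104488*77089 + 65603/22910) - 289454 = (-8054875432 + 65603/22910) - 289454 = -184537196081517/22910 - 289454 = -184543827472657/22910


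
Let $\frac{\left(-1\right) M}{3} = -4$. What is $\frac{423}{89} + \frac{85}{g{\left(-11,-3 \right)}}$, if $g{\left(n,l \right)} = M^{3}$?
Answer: $\frac{738509}{153792} \approx 4.802$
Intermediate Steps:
$M = 12$ ($M = \left(-3\right) \left(-4\right) = 12$)
$g{\left(n,l \right)} = 1728$ ($g{\left(n,l \right)} = 12^{3} = 1728$)
$\frac{423}{89} + \frac{85}{g{\left(-11,-3 \right)}} = \frac{423}{89} + \frac{85}{1728} = \frac{738509}{153792}$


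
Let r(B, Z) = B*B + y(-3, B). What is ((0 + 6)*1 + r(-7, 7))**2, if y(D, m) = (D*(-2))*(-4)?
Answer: 961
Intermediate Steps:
y(D, m) = 8*D (y(D, m) = -2*D*(-4) = 8*D)
r(B, Z) = -24 + B**2 (r(B, Z) = B*B + 8*(-3) = B**2 - 24 = -24 + B**2)
((0 + 6)*1 + r(-7, 7))**2 = ((0 + 6)*1 + (-24 + (-7)**2))**2 = (6*1 + (-24 + 49))**2 = (6 + 25)**2 = 31**2 = 961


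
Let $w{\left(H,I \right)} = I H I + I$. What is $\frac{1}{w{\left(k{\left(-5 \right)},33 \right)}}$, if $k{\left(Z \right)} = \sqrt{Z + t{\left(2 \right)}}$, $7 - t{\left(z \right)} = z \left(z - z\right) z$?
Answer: $- \frac{1}{71841} + \frac{\sqrt{2}}{2177} \approx 0.0006357$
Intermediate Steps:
$t{\left(z \right)} = 7$ ($t{\left(z \right)} = 7 - z \left(z - z\right) z = 7 - z 0 z = 7 - 0 z = 7 - 0 = 7 + 0 = 7$)
$k{\left(Z \right)} = \sqrt{7 + Z}$ ($k{\left(Z \right)} = \sqrt{Z + 7} = \sqrt{7 + Z}$)
$w{\left(H,I \right)} = I + H I^{2}$ ($w{\left(H,I \right)} = H I I + I = H I^{2} + I = I + H I^{2}$)
$\frac{1}{w{\left(k{\left(-5 \right)},33 \right)}} = \frac{1}{33 \left(1 + \sqrt{7 - 5} \cdot 33\right)} = \frac{1}{33 \left(1 + \sqrt{2} \cdot 33\right)} = \frac{1}{33 \left(1 + 33 \sqrt{2}\right)} = \frac{1}{33 + 1089 \sqrt{2}}$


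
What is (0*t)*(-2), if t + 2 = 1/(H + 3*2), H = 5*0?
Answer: 0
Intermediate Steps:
H = 0
t = -11/6 (t = -2 + 1/(0 + 3*2) = -2 + 1/(0 + 6) = -2 + 1/6 = -11/6 ≈ -1.8333)
(0*t)*(-2) = (0*(-11/6))*(-2) = 0*(-2) = 0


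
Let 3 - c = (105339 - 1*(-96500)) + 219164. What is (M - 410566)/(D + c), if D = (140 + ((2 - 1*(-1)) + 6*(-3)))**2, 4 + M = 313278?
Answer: 97292/405375 ≈ 0.24001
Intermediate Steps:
M = 313274 (M = -4 + 313278 = 313274)
D = 15625 (D = (140 + ((2 + 1) - 18))**2 = (140 + (3 - 18))**2 = (140 - 15)**2 = 125**2 = 15625)
c = -421000 (c = 3 - ((105339 - 1*(-96500)) + 219164) = 3 - ((105339 + 96500) + 219164) = 3 - (201839 + 219164) = 3 - 1*421003 = 3 - 421003 = -421000)
(M - 410566)/(D + c) = (313274 - 410566)/(15625 - 421000) = -97292/(-405375) = -97292*(-1/405375) = 97292/405375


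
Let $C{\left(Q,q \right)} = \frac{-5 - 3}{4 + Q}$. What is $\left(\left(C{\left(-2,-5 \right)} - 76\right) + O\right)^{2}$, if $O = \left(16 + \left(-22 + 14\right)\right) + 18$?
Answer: $2916$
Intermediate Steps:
$C{\left(Q,q \right)} = - \frac{8}{4 + Q}$
$O = 26$ ($O = \left(16 - 8\right) + 18 = 8 + 18 = 26$)
$\left(\left(C{\left(-2,-5 \right)} - 76\right) + O\right)^{2} = \left(\left(- \frac{8}{4 - 2} - 76\right) + 26\right)^{2} = \left(\left(- \frac{8}{2} - 76\right) + 26\right)^{2} = \left(\left(\left(-8\right) \frac{1}{2} - 76\right) + 26\right)^{2} = \left(\left(-4 - 76\right) + 26\right)^{2} = \left(-80 + 26\right)^{2} = \left(-54\right)^{2} = 2916$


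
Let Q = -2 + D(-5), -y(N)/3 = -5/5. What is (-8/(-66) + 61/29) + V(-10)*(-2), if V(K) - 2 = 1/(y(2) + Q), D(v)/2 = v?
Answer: -4459/2871 ≈ -1.5531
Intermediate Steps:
D(v) = 2*v
y(N) = 3 (y(N) = -(-15)/5 = -3*(-1) = 3)
Q = -12 (Q = -2 + 2*(-5) = -2 - 10 = -12)
V(K) = 17/9 (V(K) = 2 + 1/(3 - 12) = 2 + 1/(-9) = 2 - ⅑ = 17/9)
(-8/(-66) + 61/29) + V(-10)*(-2) = (-8/(-66) + 61/29) + (17/9)*(-2) = (-8*(-1/66) + 61*(1/29)) - 34/9 = (4/33 + 61/29) - 34/9 = 2129/957 - 34/9 = -4459/2871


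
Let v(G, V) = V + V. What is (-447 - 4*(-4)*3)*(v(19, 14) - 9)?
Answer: -7581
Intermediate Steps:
v(G, V) = 2*V
(-447 - 4*(-4)*3)*(v(19, 14) - 9) = (-447 - 4*(-4)*3)*(2*14 - 9) = (-447 + 16*3)*(28 - 9) = (-447 + 48)*19 = -399*19 = -7581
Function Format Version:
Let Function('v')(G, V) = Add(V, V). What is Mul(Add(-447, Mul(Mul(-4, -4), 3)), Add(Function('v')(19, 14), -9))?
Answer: -7581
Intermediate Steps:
Function('v')(G, V) = Mul(2, V)
Mul(Add(-447, Mul(Mul(-4, -4), 3)), Add(Function('v')(19, 14), -9)) = Mul(Add(-447, Mul(Mul(-4, -4), 3)), Add(Mul(2, 14), -9)) = Mul(Add(-447, Mul(16, 3)), Add(28, -9)) = Mul(Add(-447, 48), 19) = Mul(-399, 19) = -7581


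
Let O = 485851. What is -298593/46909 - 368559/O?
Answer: -162360441774/22790784559 ≈ -7.1239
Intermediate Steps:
-298593/46909 - 368559/O = -298593/46909 - 368559/485851 = -162360441774/22790784559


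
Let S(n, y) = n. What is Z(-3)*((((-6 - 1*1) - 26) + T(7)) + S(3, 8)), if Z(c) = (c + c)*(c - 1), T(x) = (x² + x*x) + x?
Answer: 1800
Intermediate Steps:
T(x) = x + 2*x² (T(x) = (x² + x²) + x = 2*x² + x = x + 2*x²)
Z(c) = 2*c*(-1 + c) (Z(c) = (2*c)*(-1 + c) = 2*c*(-1 + c))
Z(-3)*((((-6 - 1*1) - 26) + T(7)) + S(3, 8)) = (2*(-3)*(-1 - 3))*((((-6 - 1*1) - 26) + 7*(1 + 2*7)) + 3) = (2*(-3)*(-4))*((((-6 - 1) - 26) + 7*(1 + 14)) + 3) = 24*(((-7 - 26) + 7*15) + 3) = 24*((-33 + 105) + 3) = 24*(72 + 3) = 24*75 = 1800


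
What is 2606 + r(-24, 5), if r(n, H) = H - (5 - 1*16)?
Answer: 2622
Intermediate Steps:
r(n, H) = 11 + H (r(n, H) = H - (5 - 16) = H - 1*(-11) = H + 11 = 11 + H)
2606 + r(-24, 5) = 2606 + (11 + 5) = 2606 + 16 = 2622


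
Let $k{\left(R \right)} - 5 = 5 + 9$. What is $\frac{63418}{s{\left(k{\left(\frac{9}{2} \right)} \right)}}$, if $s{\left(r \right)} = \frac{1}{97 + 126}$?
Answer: $14142214$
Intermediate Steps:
$k{\left(R \right)} = 19$ ($k{\left(R \right)} = 5 + \left(5 + 9\right) = 5 + 14 = 19$)
$s{\left(r \right)} = \frac{1}{223}$
$\frac{63418}{s{\left(k{\left(\frac{9}{2} \right)} \right)}} = 63418 \frac{1}{\frac{1}{223}} = 63418 \cdot 223 = 14142214$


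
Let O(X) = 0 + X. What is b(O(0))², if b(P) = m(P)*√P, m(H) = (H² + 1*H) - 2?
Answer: 0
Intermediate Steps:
O(X) = X
m(H) = -2 + H + H² (m(H) = (H² + H) - 2 = (H + H²) - 2 = -2 + H + H²)
b(P) = √P*(-2 + P + P²) (b(P) = (-2 + P + P²)*√P = √P*(-2 + P + P²))
b(O(0))² = (√0*(-2 + 0 + 0²))² = (0*(-2 + 0 + 0))² = (0*(-2))² = 0² = 0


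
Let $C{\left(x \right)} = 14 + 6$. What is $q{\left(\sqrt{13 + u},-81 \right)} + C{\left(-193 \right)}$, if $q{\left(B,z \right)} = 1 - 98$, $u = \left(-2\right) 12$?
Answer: $-77$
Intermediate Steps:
$C{\left(x \right)} = 20$
$u = -24$
$q{\left(B,z \right)} = -97$
$q{\left(\sqrt{13 + u},-81 \right)} + C{\left(-193 \right)} = -97 + 20 = -77$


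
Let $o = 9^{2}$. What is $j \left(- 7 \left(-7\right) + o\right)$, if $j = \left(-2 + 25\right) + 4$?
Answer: $3510$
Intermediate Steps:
$j = 27$ ($j = 23 + 4 = 27$)
$o = 81$
$j \left(- 7 \left(-7\right) + o\right) = 27 \left(- 7 \left(-7\right) + 81\right) = 27 \left(\left(-1\right) \left(-49\right) + 81\right) = 27 \left(49 + 81\right) = 27 \cdot 130 = 3510$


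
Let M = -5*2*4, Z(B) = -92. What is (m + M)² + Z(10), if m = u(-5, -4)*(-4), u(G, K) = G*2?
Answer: -92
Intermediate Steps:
u(G, K) = 2*G
M = -40 (M = -10*4 = -40)
m = 40 (m = (2*(-5))*(-4) = -10*(-4) = 40)
(m + M)² + Z(10) = (40 - 40)² - 92 = 0² - 92 = 0 - 92 = -92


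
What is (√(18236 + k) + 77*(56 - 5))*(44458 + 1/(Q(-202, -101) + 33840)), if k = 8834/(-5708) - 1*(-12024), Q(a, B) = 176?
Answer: 5938736632983/34016 + 1512283329*√246464656042/97081664 ≈ 1.8232e+8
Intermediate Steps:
k = 34312079/2854 (k = 8834*(-1/5708) + 12024 = -4417/2854 + 12024 = 34312079/2854 ≈ 12022.)
(√(18236 + k) + 77*(56 - 5))*(44458 + 1/(Q(-202, -101) + 33840)) = (√(18236 + 34312079/2854) + 77*(56 - 5))*(44458 + 1/(176 + 33840)) = (√(86357623/2854) + 77*51)*(44458 + 1/34016) = (√246464656042/2854 + 3927)*(44458 + 1/34016) = (3927 + √246464656042/2854)*(1512283329/34016) = 5938736632983/34016 + 1512283329*√246464656042/97081664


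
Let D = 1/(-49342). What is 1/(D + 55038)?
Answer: 49342/2715684995 ≈ 1.8169e-5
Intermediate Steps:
D = -1/49342 ≈ -2.0267e-5
1/(D + 55038) = 1/(-1/49342 + 55038) = 1/(2715684995/49342) = 49342/2715684995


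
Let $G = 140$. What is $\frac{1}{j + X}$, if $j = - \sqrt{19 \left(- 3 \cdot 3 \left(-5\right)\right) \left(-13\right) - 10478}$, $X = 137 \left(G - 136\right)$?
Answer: $\frac{548}{321897} + \frac{i \sqrt{21593}}{321897} \approx 0.0017024 + 0.0004565 i$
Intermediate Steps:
$X = 548$ ($X = 137 \left(140 - 136\right) = 137 \cdot 4 = 548$)
$j = - i \sqrt{21593}$ ($j = - \sqrt{19 \left(\left(-3\right) \left(-15\right)\right) \left(-13\right) - 10478} = - \sqrt{19 \cdot 45 \left(-13\right) - 10478} = - \sqrt{855 \left(-13\right) - 10478} = - \sqrt{-11115 - 10478} = - \sqrt{-21593} = - i \sqrt{21593} \approx - 146.95 i$)
$\frac{1}{j + X} = \frac{1}{- i \sqrt{21593} + 548} = \frac{1}{548 - i \sqrt{21593}}$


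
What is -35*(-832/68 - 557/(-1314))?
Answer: 9234505/22338 ≈ 413.40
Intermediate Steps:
-35*(-832/68 - 557/(-1314)) = -35*(-832*1/68 - 557*(-1/1314)) = -35*(-208/17 + 557/1314) = -35*(-263843/22338) = 9234505/22338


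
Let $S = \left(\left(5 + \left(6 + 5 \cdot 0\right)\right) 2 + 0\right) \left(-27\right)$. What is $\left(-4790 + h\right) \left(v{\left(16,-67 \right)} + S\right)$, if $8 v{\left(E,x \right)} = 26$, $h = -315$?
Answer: $\frac{12063115}{4} \approx 3.0158 \cdot 10^{6}$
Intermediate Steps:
$v{\left(E,x \right)} = \frac{13}{4}$ ($v{\left(E,x \right)} = \frac{1}{8} \cdot 26 = \frac{13}{4}$)
$S = -594$ ($S = \left(\left(5 + \left(6 + 0\right)\right) 2 + 0\right) \left(-27\right) = \left(\left(5 + 6\right) 2 + 0\right) \left(-27\right) = \left(11 \cdot 2 + 0\right) \left(-27\right) = \left(22 + 0\right) \left(-27\right) = 22 \left(-27\right) = -594$)
$\left(-4790 + h\right) \left(v{\left(16,-67 \right)} + S\right) = \left(-4790 - 315\right) \left(\frac{13}{4} - 594\right) = \left(-5105\right) \left(- \frac{2363}{4}\right) = \frac{12063115}{4}$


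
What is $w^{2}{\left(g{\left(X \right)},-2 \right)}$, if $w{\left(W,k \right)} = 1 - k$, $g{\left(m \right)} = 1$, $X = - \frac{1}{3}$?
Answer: $9$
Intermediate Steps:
$X = - \frac{1}{3}$ ($X = \left(-1\right) \frac{1}{3} = - \frac{1}{3} \approx -0.33333$)
$w^{2}{\left(g{\left(X \right)},-2 \right)} = \left(1 - -2\right)^{2} = \left(1 + 2\right)^{2} = 3^{2} = 9$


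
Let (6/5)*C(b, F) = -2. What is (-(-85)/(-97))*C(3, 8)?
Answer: 425/291 ≈ 1.4605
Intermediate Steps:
C(b, F) = -5/3 (C(b, F) = (⅚)*(-2) = -5/3)
(-(-85)/(-97))*C(3, 8) = -(-85)/(-97)*(-5/3) = -(-85)*(-1)/97*(-5/3) = -17*5/97*(-5/3) = -85/97*(-5/3) = 425/291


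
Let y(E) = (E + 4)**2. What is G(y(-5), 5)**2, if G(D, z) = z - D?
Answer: 16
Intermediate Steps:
y(E) = (4 + E)**2
G(y(-5), 5)**2 = (5 - (4 - 5)**2)**2 = (5 - 1*(-1)**2)**2 = (5 - 1*1)**2 = (5 - 1)**2 = 4**2 = 16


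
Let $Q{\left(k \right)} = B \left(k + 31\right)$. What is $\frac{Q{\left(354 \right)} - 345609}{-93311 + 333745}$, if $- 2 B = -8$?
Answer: $- \frac{344069}{240434} \approx -1.431$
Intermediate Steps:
$B = 4$ ($B = \left(- \frac{1}{2}\right) \left(-8\right) = 4$)
$Q{\left(k \right)} = 124 + 4 k$ ($Q{\left(k \right)} = 4 \left(k + 31\right) = 4 \left(31 + k\right) = 124 + 4 k$)
$\frac{Q{\left(354 \right)} - 345609}{-93311 + 333745} = \frac{\left(124 + 4 \cdot 354\right) - 345609}{-93311 + 333745} = \frac{\left(124 + 1416\right) - 345609}{240434} = \left(1540 - 345609\right) \frac{1}{240434} = \left(-344069\right) \frac{1}{240434} = - \frac{344069}{240434}$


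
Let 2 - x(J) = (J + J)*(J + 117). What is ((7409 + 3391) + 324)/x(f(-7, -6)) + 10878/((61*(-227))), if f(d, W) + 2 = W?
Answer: 7502280/1343159 ≈ 5.5855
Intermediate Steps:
f(d, W) = -2 + W
x(J) = 2 - 2*J*(117 + J) (x(J) = 2 - (J + J)*(J + 117) = 2 - 2*J*(117 + J))
((7409 + 3391) + 324)/x(f(-7, -6)) + 10878/((61*(-227))) = ((7409 + 3391) + 324)/(2 - 234*(-2 - 6) - 2*(-2 - 6)**2) + 10878/((61*(-227))) = (10800 + 324)/(2 - 234*(-8) - 2*(-8)**2) + 10878/(-13847) = 11124/(2 + 1872 - 2*64) + 10878*(-1/13847) = 11124/(2 + 1872 - 128) - 10878/13847 = 11124/1746 - 10878/13847 = 11124*(1/1746) - 10878/13847 = 618/97 - 10878/13847 = 7502280/1343159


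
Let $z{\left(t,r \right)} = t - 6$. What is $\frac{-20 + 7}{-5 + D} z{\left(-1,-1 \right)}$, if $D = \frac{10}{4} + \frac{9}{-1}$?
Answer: $- \frac{182}{23} \approx -7.913$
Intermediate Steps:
$D = - \frac{13}{2}$ ($D = 10 \cdot \frac{1}{4} + 9 \left(-1\right) = \frac{5}{2} - 9 = - \frac{13}{2} \approx -6.5$)
$z{\left(t,r \right)} = -6 + t$ ($z{\left(t,r \right)} = t - 6 = -6 + t$)
$\frac{-20 + 7}{-5 + D} z{\left(-1,-1 \right)} = \frac{-20 + 7}{-5 - \frac{13}{2}} \left(-6 - 1\right) = - \frac{13}{- \frac{23}{2}} \left(-7\right) = \left(-13\right) \left(- \frac{2}{23}\right) \left(-7\right) = \frac{26}{23} \left(-7\right) = - \frac{182}{23}$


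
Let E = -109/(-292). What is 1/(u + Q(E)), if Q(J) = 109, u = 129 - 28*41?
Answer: -1/910 ≈ -0.0010989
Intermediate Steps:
E = 109/292 (E = -109*(-1/292) = 109/292 ≈ 0.37329)
u = -1019 (u = 129 - 1148 = -1019)
1/(u + Q(E)) = 1/(-1019 + 109) = 1/(-910) = -1/910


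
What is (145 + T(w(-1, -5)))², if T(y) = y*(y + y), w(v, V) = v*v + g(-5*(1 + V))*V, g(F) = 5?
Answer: 1682209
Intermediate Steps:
w(v, V) = v² + 5*V (w(v, V) = v*v + 5*V = v² + 5*V)
T(y) = 2*y² (T(y) = y*(2*y) = 2*y²)
(145 + T(w(-1, -5)))² = (145 + 2*((-1)² + 5*(-5))²)² = (145 + 2*(1 - 25)²)² = (145 + 2*(-24)²)² = (145 + 2*576)² = (145 + 1152)² = 1297² = 1682209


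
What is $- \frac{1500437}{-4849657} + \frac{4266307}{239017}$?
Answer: $\frac{21048755557128}{1159150467169} \approx 18.159$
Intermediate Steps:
$- \frac{1500437}{-4849657} + \frac{4266307}{239017} = \left(-1500437\right) \left(- \frac{1}{4849657}\right) + 4266307 \cdot \frac{1}{239017} = \frac{1500437}{4849657} + \frac{4266307}{239017} = \frac{21048755557128}{1159150467169}$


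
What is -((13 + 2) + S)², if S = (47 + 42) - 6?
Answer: -9604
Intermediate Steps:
S = 83 (S = 89 - 6 = 83)
-((13 + 2) + S)² = -((13 + 2) + 83)² = -(15 + 83)² = -1*98² = -1*9604 = -9604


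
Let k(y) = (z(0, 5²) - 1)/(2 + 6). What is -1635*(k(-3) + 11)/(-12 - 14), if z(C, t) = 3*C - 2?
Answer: 138975/208 ≈ 668.15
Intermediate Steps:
z(C, t) = -2 + 3*C
k(y) = -3/8 (k(y) = ((-2 + 3*0) - 1)/(2 + 6) = ((-2 + 0) - 1)/8 = (-2 - 1)*(⅛) = -3*⅛ = -3/8)
-1635*(k(-3) + 11)/(-12 - 14) = -1635*(-3/8 + 11)/(-12 - 14) = -138975/(8*(-26)) = -138975*(-1)/(8*26) = -1635*(-85/208) = 138975/208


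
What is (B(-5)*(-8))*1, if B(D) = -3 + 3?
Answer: 0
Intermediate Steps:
B(D) = 0
(B(-5)*(-8))*1 = (0*(-8))*1 = 0*1 = 0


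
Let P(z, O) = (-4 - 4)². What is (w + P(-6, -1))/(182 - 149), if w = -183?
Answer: -119/33 ≈ -3.6061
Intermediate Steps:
P(z, O) = 64 (P(z, O) = (-8)² = 64)
(w + P(-6, -1))/(182 - 149) = (-183 + 64)/(182 - 149) = -119/33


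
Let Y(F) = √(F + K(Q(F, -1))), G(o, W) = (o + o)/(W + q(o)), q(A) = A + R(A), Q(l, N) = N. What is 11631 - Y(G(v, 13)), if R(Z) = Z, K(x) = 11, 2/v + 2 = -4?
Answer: 11631 - 9*√185/37 ≈ 11628.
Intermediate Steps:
v = -⅓ (v = 2/(-2 - 4) = 2/(-6) = 2*(-⅙) = -⅓ ≈ -0.33333)
q(A) = 2*A (q(A) = A + A = 2*A)
G(o, W) = 2*o/(W + 2*o) (G(o, W) = (o + o)/(W + 2*o) = (2*o)/(W + 2*o) = 2*o/(W + 2*o))
Y(F) = √(11 + F) (Y(F) = √(F + 11) = √(11 + F))
11631 - Y(G(v, 13)) = 11631 - √(11 + 2*(-⅓)/(13 + 2*(-⅓))) = 11631 - √(11 + 2*(-⅓)/(13 - ⅔)) = 11631 - √(11 + 2*(-⅓)/(37/3)) = 11631 - √(11 + 2*(-⅓)*(3/37)) = 11631 - √(11 - 2/37) = 11631 - √(405/37) = 11631 - 9*√185/37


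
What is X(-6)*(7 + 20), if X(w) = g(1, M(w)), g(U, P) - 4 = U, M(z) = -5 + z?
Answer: 135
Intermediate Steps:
g(U, P) = 4 + U
X(w) = 5 (X(w) = 4 + 1 = 5)
X(-6)*(7 + 20) = 5*(7 + 20) = 5*27 = 135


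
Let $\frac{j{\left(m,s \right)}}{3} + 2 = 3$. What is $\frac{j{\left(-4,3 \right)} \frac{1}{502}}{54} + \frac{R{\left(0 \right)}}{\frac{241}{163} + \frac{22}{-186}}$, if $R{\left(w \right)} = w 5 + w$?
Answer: $\frac{1}{9036} \approx 0.00011067$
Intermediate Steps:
$R{\left(w \right)} = 6 w$ ($R{\left(w \right)} = 5 w + w = 6 w$)
$j{\left(m,s \right)} = 3$ ($j{\left(m,s \right)} = -6 + 3 \cdot 3 = -6 + 9 = 3$)
$\frac{j{\left(-4,3 \right)} \frac{1}{502}}{54} + \frac{R{\left(0 \right)}}{\frac{241}{163} + \frac{22}{-186}} = \frac{3 \cdot \frac{1}{502}}{54} + \frac{6 \cdot 0}{\frac{241}{163} + \frac{22}{-186}} = 3 \cdot \frac{1}{502} \cdot \frac{1}{54} + \frac{0}{241 \cdot \frac{1}{163} + 22 \left(- \frac{1}{186}\right)} = \frac{3}{502} \cdot \frac{1}{54} + \frac{0}{\frac{241}{163} - \frac{11}{93}} = \frac{1}{9036} + \frac{0}{\frac{20620}{15159}} = \frac{1}{9036} + 0 \cdot \frac{15159}{20620} = \frac{1}{9036} + 0 = \frac{1}{9036}$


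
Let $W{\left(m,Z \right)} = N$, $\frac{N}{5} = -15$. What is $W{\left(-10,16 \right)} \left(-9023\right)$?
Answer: $676725$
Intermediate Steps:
$N = -75$ ($N = 5 \left(-15\right) = -75$)
$W{\left(m,Z \right)} = -75$
$W{\left(-10,16 \right)} \left(-9023\right) = \left(-75\right) \left(-9023\right) = 676725$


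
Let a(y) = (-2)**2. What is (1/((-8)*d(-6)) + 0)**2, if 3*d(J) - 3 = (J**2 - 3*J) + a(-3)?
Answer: 9/238144 ≈ 3.7792e-5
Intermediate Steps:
a(y) = 4
d(J) = 7/3 - J + J**2/3 (d(J) = 1 + ((J**2 - 3*J) + 4)/3 = 1 + (4 + J**2 - 3*J)/3 = 1 + (4/3 - J + J**2/3) = 7/3 - J + J**2/3)
(1/((-8)*d(-6)) + 0)**2 = (1/((-8)*(7/3 - 1*(-6) + (1/3)*(-6)**2)) + 0)**2 = (-1/(8*(7/3 + 6 + (1/3)*36)) + 0)**2 = (-1/(8*(7/3 + 6 + 12)) + 0)**2 = (-1/(8*61/3) + 0)**2 = (-1/8*3/61 + 0)**2 = (-3/488 + 0)**2 = (-3/488)**2 = 9/238144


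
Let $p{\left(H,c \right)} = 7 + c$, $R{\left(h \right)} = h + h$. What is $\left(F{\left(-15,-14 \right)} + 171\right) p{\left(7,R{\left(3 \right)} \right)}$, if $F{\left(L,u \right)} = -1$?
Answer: $2210$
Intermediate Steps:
$R{\left(h \right)} = 2 h$
$\left(F{\left(-15,-14 \right)} + 171\right) p{\left(7,R{\left(3 \right)} \right)} = \left(-1 + 171\right) \left(7 + 2 \cdot 3\right) = 170 \left(7 + 6\right) = 170 \cdot 13 = 2210$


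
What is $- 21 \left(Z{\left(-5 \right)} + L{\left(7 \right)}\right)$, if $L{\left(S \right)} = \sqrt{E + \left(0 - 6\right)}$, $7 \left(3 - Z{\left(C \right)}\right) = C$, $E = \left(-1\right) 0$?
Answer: $-78 - 21 i \sqrt{6} \approx -78.0 - 51.439 i$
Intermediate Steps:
$E = 0$
$Z{\left(C \right)} = 3 - \frac{C}{7}$
$L{\left(S \right)} = i \sqrt{6}$ ($L{\left(S \right)} = \sqrt{0 + \left(0 - 6\right)} = \sqrt{0 - 6} = \sqrt{-6} = i \sqrt{6}$)
$- 21 \left(Z{\left(-5 \right)} + L{\left(7 \right)}\right) = - 21 \left(\left(3 - - \frac{5}{7}\right) + i \sqrt{6}\right) = - 21 \left(\left(3 + \frac{5}{7}\right) + i \sqrt{6}\right) = - 21 \left(\frac{26}{7} + i \sqrt{6}\right) = -78 - 21 i \sqrt{6}$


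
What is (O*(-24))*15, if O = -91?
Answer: 32760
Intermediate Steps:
(O*(-24))*15 = -91*(-24)*15 = 2184*15 = 32760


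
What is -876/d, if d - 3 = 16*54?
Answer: -292/289 ≈ -1.0104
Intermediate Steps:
d = 867 (d = 3 + 16*54 = 3 + 864 = 867)
-876/d = -876/867 = -876*1/867 = -292/289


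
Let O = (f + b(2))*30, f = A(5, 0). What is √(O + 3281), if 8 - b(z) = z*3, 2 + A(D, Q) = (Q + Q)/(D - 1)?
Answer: √3281 ≈ 57.280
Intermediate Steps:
A(D, Q) = -2 + 2*Q/(-1 + D) (A(D, Q) = -2 + (Q + Q)/(D - 1) = -2 + (2*Q)/(-1 + D) = -2 + 2*Q/(-1 + D))
b(z) = 8 - 3*z (b(z) = 8 - z*3 = 8 - 3*z)
f = -2 (f = 2*(1 + 0 - 1*5)/(-1 + 5) = 2*(1 + 0 - 5)/4 = 2*(¼)*(-4) = -2)
O = 0 (O = (-2 + (8 - 3*2))*30 = (-2 + (8 - 6))*30 = (-2 + 2)*30 = 0*30 = 0)
√(O + 3281) = √(0 + 3281) = √3281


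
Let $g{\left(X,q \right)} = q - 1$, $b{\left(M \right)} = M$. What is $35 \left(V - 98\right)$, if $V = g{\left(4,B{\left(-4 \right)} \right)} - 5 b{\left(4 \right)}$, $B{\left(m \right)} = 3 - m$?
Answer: $-3920$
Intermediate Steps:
$g{\left(X,q \right)} = -1 + q$
$V = -14$ ($V = \left(-1 + \left(3 - -4\right)\right) - 20 = \left(-1 + \left(3 + 4\right)\right) - 20 = \left(-1 + 7\right) - 20 = 6 - 20 = -14$)
$35 \left(V - 98\right) = 35 \left(-14 - 98\right) = 35 \left(-112\right) = -3920$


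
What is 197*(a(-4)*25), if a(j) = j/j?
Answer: 4925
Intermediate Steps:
a(j) = 1
197*(a(-4)*25) = 197*(1*25) = 197*25 = 4925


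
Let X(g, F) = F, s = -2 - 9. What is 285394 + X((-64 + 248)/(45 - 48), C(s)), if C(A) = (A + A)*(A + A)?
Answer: 285878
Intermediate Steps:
s = -11
C(A) = 4*A**2 (C(A) = (2*A)*(2*A) = 4*A**2)
285394 + X((-64 + 248)/(45 - 48), C(s)) = 285394 + 4*(-11)**2 = 285394 + 4*121 = 285394 + 484 = 285878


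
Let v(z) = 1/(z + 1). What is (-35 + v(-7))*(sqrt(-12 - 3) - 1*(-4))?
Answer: -422/3 - 211*I*sqrt(15)/6 ≈ -140.67 - 136.2*I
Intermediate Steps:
v(z) = 1/(1 + z)
(-35 + v(-7))*(sqrt(-12 - 3) - 1*(-4)) = (-35 + 1/(1 - 7))*(sqrt(-12 - 3) - 1*(-4)) = (-35 + 1/(-6))*(sqrt(-15) + 4) = (-35 - 1/6)*(I*sqrt(15) + 4) = -211*(4 + I*sqrt(15))/6 = -422/3 - 211*I*sqrt(15)/6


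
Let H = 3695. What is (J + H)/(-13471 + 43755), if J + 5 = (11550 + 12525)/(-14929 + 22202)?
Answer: 26861445/220255532 ≈ 0.12196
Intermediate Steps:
J = -12290/7273 (J = -5 + (11550 + 12525)/(-14929 + 22202) = -5 + 24075/7273 = -12290/7273 ≈ -1.6898)
(J + H)/(-13471 + 43755) = (-12290/7273 + 3695)/(-13471 + 43755) = (26861445/7273)/30284 = (26861445/7273)*(1/30284) = 26861445/220255532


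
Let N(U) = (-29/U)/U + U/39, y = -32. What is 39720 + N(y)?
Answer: 1586224021/39936 ≈ 39719.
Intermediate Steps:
N(U) = -29/U**2 + U/39 (N(U) = -29/U**2 + U*(1/39) = -29/U**2 + U/39)
39720 + N(y) = 39720 + (-29/(-32)**2 + (1/39)*(-32)) = 39720 + (-29*1/1024 - 32/39) = 39720 + (-29/1024 - 32/39) = 39720 - 33899/39936 = 1586224021/39936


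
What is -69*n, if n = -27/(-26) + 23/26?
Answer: -1725/13 ≈ -132.69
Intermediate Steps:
n = 25/13 (n = -27*(-1/26) + 23*(1/26) = 27/26 + 23/26 = 25/13 ≈ 1.9231)
-69*n = -69*25/13 = -1725/13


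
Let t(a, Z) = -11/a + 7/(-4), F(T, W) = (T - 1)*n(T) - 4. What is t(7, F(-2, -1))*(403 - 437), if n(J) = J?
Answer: 1581/14 ≈ 112.93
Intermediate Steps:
F(T, W) = -4 + T*(-1 + T) (F(T, W) = (T - 1)*T - 4 = (-1 + T)*T - 4 = T*(-1 + T) - 4 = -4 + T*(-1 + T))
t(a, Z) = -7/4 - 11/a (t(a, Z) = -11/a + 7*(-¼) = -11/a - 7/4 = -7/4 - 11/a)
t(7, F(-2, -1))*(403 - 437) = (-7/4 - 11/7)*(403 - 437) = (-7/4 - 11*⅐)*(-34) = (-7/4 - 11/7)*(-34) = -93/28*(-34) = 1581/14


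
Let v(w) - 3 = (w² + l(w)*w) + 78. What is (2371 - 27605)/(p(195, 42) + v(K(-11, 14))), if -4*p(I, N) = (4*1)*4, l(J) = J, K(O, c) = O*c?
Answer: -2294/4319 ≈ -0.53114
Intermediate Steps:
v(w) = 81 + 2*w² (v(w) = 3 + ((w² + w*w) + 78) = 3 + ((w² + w²) + 78) = 3 + (2*w² + 78) = 3 + (78 + 2*w²) = 81 + 2*w²)
p(I, N) = -4 (p(I, N) = -4*1*4/4 = -4)
(2371 - 27605)/(p(195, 42) + v(K(-11, 14))) = (2371 - 27605)/(-4 + (81 + 2*(-11*14)²)) = -25234/(-4 + (81 + 2*(-154)²)) = -25234/(-4 + (81 + 2*23716)) = -25234/(-4 + (81 + 47432)) = -25234/(-4 + 47513) = -25234/47509 = -25234*1/47509 = -2294/4319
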